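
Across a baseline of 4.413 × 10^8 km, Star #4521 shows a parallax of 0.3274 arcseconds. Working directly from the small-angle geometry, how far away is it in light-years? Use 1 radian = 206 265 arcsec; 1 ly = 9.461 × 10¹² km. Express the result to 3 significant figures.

θ = 0.3274″ = 0.3274/206265 = 1.5873 × 10^-6 rad.
d = B/θ = (4.413 × 10^8) / (1.5873 × 10^-6) = 2.7802 × 10^14 km = (2.7802 × 10^14) / (9.461 × 10^12) ly = 29.386 ly.

29.4 ly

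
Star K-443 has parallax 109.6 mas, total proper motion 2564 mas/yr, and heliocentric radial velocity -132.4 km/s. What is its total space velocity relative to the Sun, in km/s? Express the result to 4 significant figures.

d = 1/p = 1/0.1096″ = 9.1241 pc.
μ = 2564 mas/yr = 2.564 ″/yr.
v_t = 4.740 μ d = 4.740 × 2.564 × 9.1241 = 110.89 km/s.
v = √(v_r² + v_t²) = √((-132.4)² + 110.89²) = √29826.4 = 172.7 km/s.

172.7 km/s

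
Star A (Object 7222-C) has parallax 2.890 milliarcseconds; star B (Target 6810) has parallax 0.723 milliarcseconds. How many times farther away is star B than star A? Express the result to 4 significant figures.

Since d = 1/p, d_B/d_A = p_A/p_B.
= 2.890 / 0.723 = 3.9972.

3.997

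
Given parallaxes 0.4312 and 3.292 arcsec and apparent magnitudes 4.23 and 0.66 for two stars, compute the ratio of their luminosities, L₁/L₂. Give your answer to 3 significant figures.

d₁ = 1/p₁ = 1/0.4312″ = 2.3191 pc; d₂ = 1/p₂ = 1/3.292″ = 0.30377 pc.
M₁ = m₁ − 5 log₁₀ d₁ + 5 = 4.23 − 1.8266 + 5 = 7.4034.
M₂ = 0.66 − (-2.5873) + 5 = 8.2473.
L₁/L₂ = 10^(0.4(M₂ − M₁)) = 10^(0.4 × 0.8439) = 10^0.33756 = 2.1755.

L₁/L₂ = 2.18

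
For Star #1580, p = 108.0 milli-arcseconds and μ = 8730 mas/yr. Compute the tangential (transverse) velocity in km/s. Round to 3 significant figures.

383 km/s

d = 1/p = 1/0.1080″ = 9.2593 pc.
μ = 8730 mas/yr = 8.73 ″/yr.
v_t = 4.74 × μ × d = 4.74 × 8.73 × 9.2593 = 383.15 km/s.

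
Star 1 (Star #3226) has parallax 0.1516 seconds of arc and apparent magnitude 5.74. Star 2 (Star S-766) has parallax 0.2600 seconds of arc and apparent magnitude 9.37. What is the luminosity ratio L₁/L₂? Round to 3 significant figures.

L₁/L₂ = 83.3

d₁ = 1/p₁ = 1/0.1516″ = 6.5963 pc; d₂ = 1/p₂ = 1/0.2600″ = 3.8462 pc.
M₁ = m₁ − 5 log₁₀ d₁ + 5 = 5.74 − 4.0965 + 5 = 6.6435.
M₂ = 9.37 − 2.9252 + 5 = 11.4448.
L₁/L₂ = 10^(0.4(M₂ − M₁)) = 10^(0.4 × 4.8013) = 10^1.92052 = 83.276.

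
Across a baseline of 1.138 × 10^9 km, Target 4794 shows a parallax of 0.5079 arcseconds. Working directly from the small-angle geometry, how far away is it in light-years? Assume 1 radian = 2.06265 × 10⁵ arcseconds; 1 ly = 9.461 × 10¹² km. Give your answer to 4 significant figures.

θ = 0.5079″ = 0.5079/206265 = 2.4624 × 10^-6 rad.
d = B/θ = (1.138 × 10^9) / (2.4624 × 10^-6) = 4.6215 × 10^14 km = (4.6215 × 10^14) / (9.461 × 10^12) ly = 48.848 ly.

48.85 ly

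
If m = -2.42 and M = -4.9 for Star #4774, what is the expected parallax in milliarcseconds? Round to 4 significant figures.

31.92 mas

m − M = -2.42 − (-4.9) = 2.48.
d = 10^((m−M)/5 + 1) = 10^1.496 = 31.333 pc.
p = 1/d = 1/31.333 = 0.031915 arcsec = 31.915 mas.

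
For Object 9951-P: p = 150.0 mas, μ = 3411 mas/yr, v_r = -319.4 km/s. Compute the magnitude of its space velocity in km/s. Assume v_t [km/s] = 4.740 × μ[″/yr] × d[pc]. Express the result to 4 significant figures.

337.1 km/s

d = 1/p = 1/0.1500″ = 6.6667 pc.
μ = 3411 mas/yr = 3.411 ″/yr.
v_t = 4.740 μ d = 4.740 × 3.411 × 6.6667 = 107.79 km/s.
v = √(v_r² + v_t²) = √((-319.4)² + 107.79²) = √113635 = 337.1 km/s.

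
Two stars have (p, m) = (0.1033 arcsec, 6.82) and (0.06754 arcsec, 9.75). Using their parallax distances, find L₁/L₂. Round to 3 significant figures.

L₁/L₂ = 6.35

d₁ = 1/p₁ = 1/0.1033″ = 9.6805 pc; d₂ = 1/p₂ = 1/0.06754″ = 14.806 pc.
M₁ = m₁ − 5 log₁₀ d₁ + 5 = 6.82 − 4.9295 + 5 = 6.8905.
M₂ = 9.75 − 5.8522 + 5 = 8.8978.
L₁/L₂ = 10^(0.4(M₂ − M₁)) = 10^(0.4 × 2.0073) = 10^0.80292 = 6.3521.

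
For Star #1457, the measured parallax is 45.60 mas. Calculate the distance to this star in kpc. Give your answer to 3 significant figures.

p = 45.60 mas = 0.04560 arcsec.
d = 1/p = 1/0.04560 = 21.93 pc.
= 0.02193 kpc.

0.0219 kpc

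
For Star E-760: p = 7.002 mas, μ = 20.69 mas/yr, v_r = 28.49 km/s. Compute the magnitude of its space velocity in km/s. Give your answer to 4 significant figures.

31.75 km/s

d = 1/p = 1/0.007002″ = 142.82 pc.
μ = 20.69 mas/yr = 0.02069 ″/yr.
v_t = 4.740 μ d = 4.740 × 0.02069 × 142.82 = 14.006 km/s.
v = √(v_r² + v_t²) = √(28.49² + 14.006²) = √1007.85 = 31.747 km/s.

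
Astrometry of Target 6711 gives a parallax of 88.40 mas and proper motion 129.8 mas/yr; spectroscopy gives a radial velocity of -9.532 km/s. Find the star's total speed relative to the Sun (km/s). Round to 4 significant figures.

d = 1/p = 1/0.08840″ = 11.312 pc.
μ = 129.8 mas/yr = 0.1298 ″/yr.
v_t = 4.740 μ d = 4.740 × 0.1298 × 11.312 = 6.9597 km/s.
v = √(v_r² + v_t²) = √((-9.532)² + 6.9597²) = √139.296 = 11.802 km/s.

11.80 km/s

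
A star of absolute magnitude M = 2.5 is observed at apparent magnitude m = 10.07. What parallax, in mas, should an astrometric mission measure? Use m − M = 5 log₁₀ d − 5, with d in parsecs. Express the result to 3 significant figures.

3.06 mas

m − M = 10.07 − 2.5 = 7.57.
d = 10^((m−M)/5 + 1) = 10^2.514 = 326.59 pc.
p = 1/d = 1/326.59 = 0.0030619 arcsec = 3.0619 mas.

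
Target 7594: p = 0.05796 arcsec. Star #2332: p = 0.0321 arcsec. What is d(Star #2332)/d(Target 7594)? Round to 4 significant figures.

Since d = 1/p, d_B/d_A = p_A/p_B.
= 0.05796 / 0.0321 = 1.8056.

1.806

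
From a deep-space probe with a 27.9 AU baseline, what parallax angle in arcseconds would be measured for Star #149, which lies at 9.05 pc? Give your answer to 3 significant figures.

p (arcsec) = B (AU) / d (pc).
p = 27.9 / 9.05 = 3.0829 arcsec.

3.08 arcsec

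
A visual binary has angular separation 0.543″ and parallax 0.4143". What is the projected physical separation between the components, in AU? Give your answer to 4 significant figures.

1.311 AU

d = 1/p = 1/0.4143″ = 2.4137 pc.
At distance d (pc), an angle of θ arcsec spans θ·d AU: s = 0.543 × 2.4137 = 1.3106 AU.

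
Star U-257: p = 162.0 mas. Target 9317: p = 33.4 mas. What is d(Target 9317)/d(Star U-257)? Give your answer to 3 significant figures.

4.85

Since d = 1/p, d_B/d_A = p_A/p_B.
= 162.0 / 33.4 = 4.8503.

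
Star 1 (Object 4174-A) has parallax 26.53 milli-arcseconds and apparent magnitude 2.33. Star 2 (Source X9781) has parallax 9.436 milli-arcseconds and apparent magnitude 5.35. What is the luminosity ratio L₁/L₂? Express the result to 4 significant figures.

d₁ = 1/p₁ = 1/0.02653″ = 37.693 pc; d₂ = 1/p₂ = 1/0.009436″ = 105.98 pc.
M₁ = m₁ − 5 log₁₀ d₁ + 5 = 2.33 − 7.8813 + 5 = -0.5513.
M₂ = 5.35 − 10.1261 + 5 = 0.2239.
L₁/L₂ = 10^(0.4(M₂ − M₁)) = 10^(0.4 × 0.7752) = 10^0.31008 = 2.0421.

L₁/L₂ = 2.042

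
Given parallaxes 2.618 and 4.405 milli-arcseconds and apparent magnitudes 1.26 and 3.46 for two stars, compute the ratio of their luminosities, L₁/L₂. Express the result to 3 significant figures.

L₁/L₂ = 21.5

d₁ = 1/p₁ = 1/0.002618″ = 381.97 pc; d₂ = 1/p₂ = 1/0.004405″ = 227.01 pc.
M₁ = m₁ − 5 log₁₀ d₁ + 5 = 1.26 − 12.9101 + 5 = -6.6501.
M₂ = 3.46 − 11.7802 + 5 = -3.3202.
L₁/L₂ = 10^(0.4(M₂ − M₁)) = 10^(0.4 × 3.3299) = 10^1.33196 = 21.476.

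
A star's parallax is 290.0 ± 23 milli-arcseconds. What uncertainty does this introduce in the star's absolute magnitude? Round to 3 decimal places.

σ_M = 0.172 mag

M = m − 5 log₁₀ d + 5 = m + 5 log₁₀ p + 5, so ∂M/∂p = 5/(p ln 10).
σ_M = (5/ln 10) · (σ_p/p) = 2.1715 × 23/290.0 = 2.1715 × 0.07931 = 0.17222.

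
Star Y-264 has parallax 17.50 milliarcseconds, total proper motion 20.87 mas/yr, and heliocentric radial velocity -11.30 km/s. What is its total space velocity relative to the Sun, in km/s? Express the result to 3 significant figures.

12.6 km/s

d = 1/p = 1/0.01750″ = 57.143 pc.
μ = 20.87 mas/yr = 0.02087 ″/yr.
v_t = 4.740 μ d = 4.740 × 0.02087 × 57.143 = 5.6528 km/s.
v = √(v_r² + v_t²) = √((-11.30)² + 5.6528²) = √159.644 = 12.635 km/s.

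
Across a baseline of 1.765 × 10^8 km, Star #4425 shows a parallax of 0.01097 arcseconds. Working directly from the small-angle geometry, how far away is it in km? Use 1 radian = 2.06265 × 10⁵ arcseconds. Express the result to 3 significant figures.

3.32 × 10^15 km

θ = 0.01097″ = 0.01097/206265 = 5.3184 × 10^-8 rad.
d = B/θ = (1.765 × 10^8) / (5.3184 × 10^-8) = 3.3187 × 10^15 km.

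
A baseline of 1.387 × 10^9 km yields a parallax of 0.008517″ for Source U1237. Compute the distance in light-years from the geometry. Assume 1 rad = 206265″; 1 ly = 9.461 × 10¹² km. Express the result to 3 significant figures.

3550 ly

θ = 0.008517″ = 0.008517/206265 = 4.1292 × 10^-8 rad.
d = B/θ = (1.387 × 10^9) / (4.1292 × 10^-8) = 3.3590 × 10^16 km = (3.3590 × 10^16) / (9.461 × 10^12) ly = 3550.4 ly.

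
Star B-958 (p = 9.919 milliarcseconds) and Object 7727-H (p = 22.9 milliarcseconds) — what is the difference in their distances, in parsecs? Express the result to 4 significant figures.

57.15 pc

d_A = 1/0.009919″ = 100.82 pc; d_B = 1/0.02290″ = 43.668 pc.
|d_B − d_A| = |43.668 − 100.82| = 57.152 pc.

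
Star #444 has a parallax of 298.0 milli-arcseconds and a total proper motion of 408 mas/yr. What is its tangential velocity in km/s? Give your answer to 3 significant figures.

d = 1/p = 1/0.2980″ = 3.3557 pc.
μ = 408 mas/yr = 0.408 ″/yr.
v_t = 4.74 × μ × d = 4.74 × 0.408 × 3.3557 = 6.4897 km/s.

6.49 km/s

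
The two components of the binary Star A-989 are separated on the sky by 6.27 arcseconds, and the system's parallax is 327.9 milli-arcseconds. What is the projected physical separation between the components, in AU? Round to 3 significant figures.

d = 1/p = 1/0.3279″ = 3.0497 pc.
At distance d (pc), an angle of θ arcsec spans θ·d AU: s = 6.27 × 3.0497 = 19.122 AU.

19.1 AU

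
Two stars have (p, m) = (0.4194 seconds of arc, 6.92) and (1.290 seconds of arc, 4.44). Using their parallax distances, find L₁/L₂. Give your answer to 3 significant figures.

L₁/L₂ = 0.964

d₁ = 1/p₁ = 1/0.4194″ = 2.3844 pc; d₂ = 1/p₂ = 1/1.290″ = 0.77519 pc.
M₁ = m₁ − 5 log₁₀ d₁ + 5 = 6.92 − 1.8869 + 5 = 10.0331.
M₂ = 4.44 − (-0.5530) + 5 = 9.9930.
L₁/L₂ = 10^(0.4(M₂ − M₁)) = 10^(0.4 × (-0.0401)) = 10^(-0.01604) = 0.96374.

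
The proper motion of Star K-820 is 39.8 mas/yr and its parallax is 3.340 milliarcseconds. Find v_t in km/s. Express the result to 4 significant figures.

d = 1/p = 1/0.003340″ = 299.4 pc.
μ = 39.8 mas/yr = 0.0398 ″/yr.
v_t = 4.74 × μ × d = 4.74 × 0.0398 × 299.4 = 56.482 km/s.

56.48 km/s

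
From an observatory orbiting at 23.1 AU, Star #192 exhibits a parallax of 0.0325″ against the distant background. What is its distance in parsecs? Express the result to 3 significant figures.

With baseline B (in AU) and parallax p (in arcsec), d = B/p parsecs.
d = 23.1 / 0.0325 = 710.77 pc.

711 pc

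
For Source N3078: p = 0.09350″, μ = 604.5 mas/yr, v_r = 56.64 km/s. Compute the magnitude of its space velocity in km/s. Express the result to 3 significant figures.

d = 1/p = 1/0.09350″ = 10.695 pc.
μ = 604.5 mas/yr = 0.6045 ″/yr.
v_t = 4.740 μ d = 4.740 × 0.6045 × 10.695 = 30.645 km/s.
v = √(v_r² + v_t²) = √(56.64² + 30.645²) = √4147.21 = 64.399 km/s.

64.4 km/s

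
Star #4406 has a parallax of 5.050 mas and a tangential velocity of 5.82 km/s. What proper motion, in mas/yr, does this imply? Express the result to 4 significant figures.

d = 1/p = 1/0.005050″ = 198.02 pc.
μ = v_t / (4.74 d) = 5.82 / (4.74 × 198.02) = 5.82 / 938.61 = 0.0062007 ″/yr = 6.2007 mas/yr.

6.201 mas/yr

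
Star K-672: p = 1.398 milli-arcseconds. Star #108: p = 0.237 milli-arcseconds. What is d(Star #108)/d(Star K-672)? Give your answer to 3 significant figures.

5.90

Since d = 1/p, d_B/d_A = p_A/p_B.
= 1.398 / 0.237 = 5.8987.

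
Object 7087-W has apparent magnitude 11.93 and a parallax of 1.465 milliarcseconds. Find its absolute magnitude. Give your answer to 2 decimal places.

d = 1/p = 1/0.001465″ = 682.59 pc.
m − M = 5 log₁₀(682.59) − 5 = 14.1708 − 5 = 9.1708.
M = m − (m − M) = 11.93 − 9.1708 = 2.76.

M = 2.76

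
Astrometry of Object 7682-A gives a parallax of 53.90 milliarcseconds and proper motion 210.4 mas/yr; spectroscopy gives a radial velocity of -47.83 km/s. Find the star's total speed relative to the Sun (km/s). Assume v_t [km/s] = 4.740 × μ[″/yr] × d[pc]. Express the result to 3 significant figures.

d = 1/p = 1/0.05390″ = 18.553 pc.
μ = 210.4 mas/yr = 0.2104 ″/yr.
v_t = 4.740 μ d = 4.740 × 0.2104 × 18.553 = 18.503 km/s.
v = √(v_r² + v_t²) = √((-47.83)² + 18.503²) = √2630.07 = 51.284 km/s.

51.3 km/s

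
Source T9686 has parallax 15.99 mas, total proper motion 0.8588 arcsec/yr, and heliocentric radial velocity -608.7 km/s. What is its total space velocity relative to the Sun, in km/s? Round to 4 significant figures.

659.8 km/s

d = 1/p = 1/0.01599″ = 62.539 pc.
v_t = 4.740 μ d = 4.740 × 0.8588 × 62.539 = 254.58 km/s.
v = √(v_r² + v_t²) = √((-608.7)² + 254.58²) = √435327 = 659.79 km/s.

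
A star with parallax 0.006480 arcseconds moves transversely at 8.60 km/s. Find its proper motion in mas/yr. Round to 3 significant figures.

11.8 mas/yr

d = 1/p = 1/0.006480″ = 154.32 pc.
μ = v_t / (4.74 d) = 8.60 / (4.74 × 154.32) = 8.60 / 731.48 = 0.011757 ″/yr = 11.757 mas/yr.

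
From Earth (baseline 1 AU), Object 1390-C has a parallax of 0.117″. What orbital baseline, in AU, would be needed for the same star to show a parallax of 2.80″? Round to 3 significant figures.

23.9 AU

Parallax scales linearly with baseline: p ∝ B, so B = p_target / p_Earth × 1 AU.
B = 2.80 / 0.117 = 23.932 AU.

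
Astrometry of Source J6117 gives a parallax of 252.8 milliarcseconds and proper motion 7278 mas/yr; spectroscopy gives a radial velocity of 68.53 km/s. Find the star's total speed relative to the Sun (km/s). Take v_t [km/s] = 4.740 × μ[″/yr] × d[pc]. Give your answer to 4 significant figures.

d = 1/p = 1/0.2528″ = 3.9557 pc.
μ = 7278 mas/yr = 7.278 ″/yr.
v_t = 4.740 μ d = 4.740 × 7.278 × 3.9557 = 136.46 km/s.
v = √(v_r² + v_t²) = √(68.53² + 136.46²) = √23317.7 = 152.7 km/s.

152.7 km/s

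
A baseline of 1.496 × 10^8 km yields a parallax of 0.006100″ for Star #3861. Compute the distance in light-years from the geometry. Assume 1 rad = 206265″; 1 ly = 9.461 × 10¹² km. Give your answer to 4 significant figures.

534.7 ly

θ = 0.006100″ = 0.006100/206265 = 2.9574 × 10^-8 rad.
d = B/θ = (1.496 × 10^8) / (2.9574 × 10^-8) = 5.0585 × 10^15 km = (5.0585 × 10^15) / (9.461 × 10^12) ly = 534.67 ly.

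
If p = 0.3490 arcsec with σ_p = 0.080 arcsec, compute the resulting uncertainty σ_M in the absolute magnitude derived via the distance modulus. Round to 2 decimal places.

M = m − 5 log₁₀ d + 5 = m + 5 log₁₀ p + 5, so ∂M/∂p = 5/(p ln 10).
σ_M = (5/ln 10) · (σ_p/p) = 2.1715 × 0.080/0.3490 = 2.1715 × 0.22923 = 0.49777.

σ_M = 0.50 mag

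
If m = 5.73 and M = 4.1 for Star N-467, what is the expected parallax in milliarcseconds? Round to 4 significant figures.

47.21 mas

m − M = 5.73 − 4.1 = 1.63.
d = 10^((m−M)/5 + 1) = 10^1.326 = 21.184 pc.
p = 1/d = 1/21.184 = 0.047205 arcsec = 47.205 mas.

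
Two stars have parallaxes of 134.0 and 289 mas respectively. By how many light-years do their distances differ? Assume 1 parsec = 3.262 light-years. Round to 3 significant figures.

d_A = 1/0.1340″ = 7.4627 pc; d_B = 1/0.2890″ = 3.4602 pc.
|d_B − d_A| = |3.4602 − 7.4627| = 4.0025 pc = 4.0025 × 3.262 ly = 13.056 ly.

13.1 ly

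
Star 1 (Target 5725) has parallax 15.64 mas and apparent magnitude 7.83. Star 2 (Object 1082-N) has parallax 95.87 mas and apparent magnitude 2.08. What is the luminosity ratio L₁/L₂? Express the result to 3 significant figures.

d₁ = 1/p₁ = 1/0.01564″ = 63.939 pc; d₂ = 1/p₂ = 1/0.09587″ = 10.431 pc.
M₁ = m₁ − 5 log₁₀ d₁ + 5 = 7.83 − 9.0288 + 5 = 3.8012.
M₂ = 2.08 − 5.0916 + 5 = 1.9884.
L₁/L₂ = 10^(0.4(M₂ − M₁)) = 10^(0.4 × (-1.8128)) = 10^(-0.72512) = 0.18831.

L₁/L₂ = 0.188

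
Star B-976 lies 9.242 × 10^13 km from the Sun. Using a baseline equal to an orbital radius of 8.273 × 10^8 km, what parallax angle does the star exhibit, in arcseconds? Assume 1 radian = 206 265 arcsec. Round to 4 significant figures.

1.846 arcsec

θ ≈ B/d = (8.273 × 10^8) / (9.242 × 10^13) = 8.9515 × 10^-6 rad.
In arcseconds: 8.9515 × 10^-6 × 206265 = 1.8464″.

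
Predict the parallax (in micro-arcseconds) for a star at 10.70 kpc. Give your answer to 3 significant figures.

93.5 μas

d = 10.70 kpc = 10700 pc.
p = 1/d = 1/10700 = 0.000093458 arcsec.
= 0.000093458 × 10⁶ = 93.458 μas.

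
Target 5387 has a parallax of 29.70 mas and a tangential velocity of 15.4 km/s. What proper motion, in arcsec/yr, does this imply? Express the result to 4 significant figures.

0.09649 arcsec/yr

d = 1/p = 1/0.02970″ = 33.67 pc.
μ = v_t / (4.74 d) = 15.4 / (4.74 × 33.67) = 15.4 / 159.6 = 0.096491 ″/yr.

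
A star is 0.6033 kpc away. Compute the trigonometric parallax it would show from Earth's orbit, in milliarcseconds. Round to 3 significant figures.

d = 0.6033 kpc = 603.3 pc.
p = 1/d = 1/603.3 = 0.0016576 arcsec.
= 0.0016576 × 1000 = 1.6576 mas.

1.66 mas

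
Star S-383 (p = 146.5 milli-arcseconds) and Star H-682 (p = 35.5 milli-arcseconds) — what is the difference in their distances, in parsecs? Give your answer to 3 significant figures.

21.3 pc

d_A = 1/0.1465″ = 6.8259 pc; d_B = 1/0.03550″ = 28.169 pc.
|d_B − d_A| = |28.169 − 6.8259| = 21.343 pc.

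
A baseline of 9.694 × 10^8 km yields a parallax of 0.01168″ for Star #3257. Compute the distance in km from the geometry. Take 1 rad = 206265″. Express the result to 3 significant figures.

1.71 × 10^16 km

θ = 0.01168″ = 0.01168/206265 = 5.6626 × 10^-8 rad.
d = B/θ = (9.694 × 10^8) / (5.6626 × 10^-8) = 1.7119 × 10^16 km.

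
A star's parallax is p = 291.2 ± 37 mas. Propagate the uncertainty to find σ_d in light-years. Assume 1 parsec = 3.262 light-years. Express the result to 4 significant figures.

d = 1/p, so σ_d = σ_p / p².
σ_d = 0.0370 / (0.2912)² = 0.0370 / 0.084797 = 0.43634 pc = 0.43634 × 3.262 ly = 1.4233 ly.

1.423 ly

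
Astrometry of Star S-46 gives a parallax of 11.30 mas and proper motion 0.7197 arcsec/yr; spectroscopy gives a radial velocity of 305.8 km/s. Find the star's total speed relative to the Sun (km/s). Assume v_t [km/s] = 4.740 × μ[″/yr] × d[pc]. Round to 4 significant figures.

429.7 km/s

d = 1/p = 1/0.01130″ = 88.496 pc.
v_t = 4.740 μ d = 4.740 × 0.7197 × 88.496 = 301.89 km/s.
v = √(v_r² + v_t²) = √(305.8² + 301.89²) = √184651 = 429.71 km/s.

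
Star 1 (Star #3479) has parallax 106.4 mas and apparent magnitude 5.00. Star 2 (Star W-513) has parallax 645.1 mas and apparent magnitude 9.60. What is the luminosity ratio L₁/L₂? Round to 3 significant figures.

L₁/L₂ = 2540

d₁ = 1/p₁ = 1/0.1064″ = 9.3985 pc; d₂ = 1/p₂ = 1/0.6451″ = 1.5501 pc.
M₁ = m₁ − 5 log₁₀ d₁ + 5 = 5.00 − 4.8653 + 5 = 5.1347.
M₂ = 9.60 − 0.9518 + 5 = 13.6482.
L₁/L₂ = 10^(0.4(M₂ − M₁)) = 10^(0.4 × 8.5135) = 10^3.40540 = 2543.3.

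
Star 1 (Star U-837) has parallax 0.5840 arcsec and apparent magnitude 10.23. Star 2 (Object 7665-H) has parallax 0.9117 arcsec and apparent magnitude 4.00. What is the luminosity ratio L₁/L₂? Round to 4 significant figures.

d₁ = 1/p₁ = 1/0.5840″ = 1.7123 pc; d₂ = 1/p₂ = 1/0.9117″ = 1.0969 pc.
M₁ = m₁ − 5 log₁₀ d₁ + 5 = 10.23 − 1.1679 + 5 = 14.0621.
M₂ = 4.00 − 0.2008 + 5 = 8.7992.
L₁/L₂ = 10^(0.4(M₂ − M₁)) = 10^(0.4 × (-5.2629)) = 10^(-2.10516) = 0.0078495.

L₁/L₂ = 0.007850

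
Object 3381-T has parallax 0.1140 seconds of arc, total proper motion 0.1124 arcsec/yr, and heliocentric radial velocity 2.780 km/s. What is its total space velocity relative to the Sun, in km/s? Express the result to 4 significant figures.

d = 1/p = 1/0.1140″ = 8.7719 pc.
v_t = 4.740 μ d = 4.740 × 0.1124 × 8.7719 = 4.6735 km/s.
v = √(v_r² + v_t²) = √(2.780² + 4.6735²) = √29.57 = 5.4378 km/s.

5.438 km/s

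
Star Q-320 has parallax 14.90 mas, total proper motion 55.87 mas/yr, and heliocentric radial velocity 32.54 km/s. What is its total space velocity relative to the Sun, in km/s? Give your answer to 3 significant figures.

d = 1/p = 1/0.01490″ = 67.114 pc.
μ = 55.87 mas/yr = 0.05587 ″/yr.
v_t = 4.740 μ d = 4.740 × 0.05587 × 67.114 = 17.773 km/s.
v = √(v_r² + v_t²) = √(32.54² + 17.773²) = √1374.73 = 37.077 km/s.

37.1 km/s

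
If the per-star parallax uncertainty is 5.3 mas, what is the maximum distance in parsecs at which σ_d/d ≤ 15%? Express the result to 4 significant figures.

28.30 pc

σ_d/d = σ_p/p, so the condition is σ_p/p ≤ 0.15, i.e. p ≥ σ_p/0.15.
p_min = 5.3/0.15 = 35.333 mas = 0.035333 arcsec.
d_max = 1/p_min = 1/0.035333 = 28.302 pc.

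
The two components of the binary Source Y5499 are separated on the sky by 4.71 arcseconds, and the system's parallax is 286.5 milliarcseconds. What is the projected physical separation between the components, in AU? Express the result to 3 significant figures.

d = 1/p = 1/0.2865″ = 3.4904 pc.
At distance d (pc), an angle of θ arcsec spans θ·d AU: s = 4.71 × 3.4904 = 16.44 AU.

16.4 AU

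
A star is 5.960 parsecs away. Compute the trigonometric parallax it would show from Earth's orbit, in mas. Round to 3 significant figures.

p = 1/d = 1/5.96 = 0.16779 arcsec.
= 0.16779 × 1000 = 167.79 mas.

168 mas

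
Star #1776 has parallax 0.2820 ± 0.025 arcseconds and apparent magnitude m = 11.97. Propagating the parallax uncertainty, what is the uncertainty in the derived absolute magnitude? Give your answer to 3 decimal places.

σ_M = 0.193 mag

M = m − 5 log₁₀ d + 5 = m + 5 log₁₀ p + 5, so ∂M/∂p = 5/(p ln 10).
σ_M = (5/ln 10) · (σ_p/p) = 2.1715 × 0.025/0.2820 = 2.1715 × 0.088652 = 0.19251.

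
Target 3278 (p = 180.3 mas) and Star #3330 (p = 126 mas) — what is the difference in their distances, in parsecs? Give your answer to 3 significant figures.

2.39 pc

d_A = 1/0.1803″ = 5.5463 pc; d_B = 1/0.1260″ = 7.9365 pc.
|d_B − d_A| = |7.9365 − 5.5463| = 2.3902 pc.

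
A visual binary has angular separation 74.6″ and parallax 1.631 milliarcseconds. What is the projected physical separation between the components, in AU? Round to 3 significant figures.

d = 1/p = 1/0.001631″ = 613.12 pc.
At distance d (pc), an angle of θ arcsec spans θ·d AU: s = 74.6 × 613.12 = 45739 AU.

45700 AU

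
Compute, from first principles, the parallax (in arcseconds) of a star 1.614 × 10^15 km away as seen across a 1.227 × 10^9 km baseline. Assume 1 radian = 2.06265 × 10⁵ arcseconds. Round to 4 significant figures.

0.1568 arcsec

θ ≈ B/d = (1.227 × 10^9) / (1.614 × 10^15) = 7.6022 × 10^-7 rad.
In arcseconds: 7.6022 × 10^-7 × 206265 = 0.15681″.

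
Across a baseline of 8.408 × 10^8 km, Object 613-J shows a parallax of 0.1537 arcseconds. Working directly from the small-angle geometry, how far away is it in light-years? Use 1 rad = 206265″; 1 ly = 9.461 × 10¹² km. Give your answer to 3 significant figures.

119 ly

θ = 0.1537″ = 0.1537/206265 = 7.4516 × 10^-7 rad.
d = B/θ = (8.408 × 10^8) / (7.4516 × 10^-7) = 1.1283 × 10^15 km = (1.1283 × 10^15) / (9.461 × 10^12) ly = 119.26 ly.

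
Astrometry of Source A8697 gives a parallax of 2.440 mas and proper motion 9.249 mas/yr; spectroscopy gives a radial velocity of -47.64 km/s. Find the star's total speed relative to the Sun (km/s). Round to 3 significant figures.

50.9 km/s

d = 1/p = 1/0.002440″ = 409.84 pc.
μ = 9.249 mas/yr = 0.009249 ″/yr.
v_t = 4.740 μ d = 4.740 × 0.009249 × 409.84 = 17.967 km/s.
v = √(v_r² + v_t²) = √((-47.64)² + 17.967²) = √2592.38 = 50.915 km/s.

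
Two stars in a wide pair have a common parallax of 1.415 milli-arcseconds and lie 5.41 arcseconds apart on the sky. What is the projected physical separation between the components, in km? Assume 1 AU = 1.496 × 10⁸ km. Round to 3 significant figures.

5.72 × 10^11 km

d = 1/p = 1/0.001415″ = 706.71 pc.
At distance d (pc), an angle of θ arcsec spans θ·d AU: s = 5.41 × 706.71 = 3823.3 AU.
= 3823.3 × 1.496 × 10⁸ km = 5.7197 × 10^11 km.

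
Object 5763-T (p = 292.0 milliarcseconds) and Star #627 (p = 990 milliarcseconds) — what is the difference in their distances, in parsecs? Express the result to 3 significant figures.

d_A = 1/0.2920″ = 3.4247 pc; d_B = 1/0.9900″ = 1.0101 pc.
|d_B − d_A| = |1.0101 − 3.4247| = 2.4146 pc.

2.41 pc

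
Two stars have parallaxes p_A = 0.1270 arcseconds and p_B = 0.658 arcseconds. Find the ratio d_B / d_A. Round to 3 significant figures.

Since d = 1/p, d_B/d_A = p_A/p_B.
= 0.1270 / 0.658 = 0.19301.

0.193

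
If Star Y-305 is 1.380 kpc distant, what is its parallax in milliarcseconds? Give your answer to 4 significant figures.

0.7246 mas

d = 1.380 kpc = 1380 pc.
p = 1/d = 1/1380 = 0.00072464 arcsec.
= 0.00072464 × 1000 = 0.72464 mas.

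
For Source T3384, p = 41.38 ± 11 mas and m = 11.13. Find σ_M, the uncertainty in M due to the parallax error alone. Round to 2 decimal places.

M = m − 5 log₁₀ d + 5 = m + 5 log₁₀ p + 5, so ∂M/∂p = 5/(p ln 10).
σ_M = (5/ln 10) · (σ_p/p) = 2.1715 × 11/41.38 = 2.1715 × 0.26583 = 0.57725.

σ_M = 0.58 mag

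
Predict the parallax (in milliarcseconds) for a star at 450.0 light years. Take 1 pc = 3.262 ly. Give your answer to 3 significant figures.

7.25 mas

d = 450.0 ly ÷ 3.262 = 137.95 pc.
p = 1/d = 1/137.95 = 0.007249 arcsec.
= 0.007249 × 1000 = 7.249 mas.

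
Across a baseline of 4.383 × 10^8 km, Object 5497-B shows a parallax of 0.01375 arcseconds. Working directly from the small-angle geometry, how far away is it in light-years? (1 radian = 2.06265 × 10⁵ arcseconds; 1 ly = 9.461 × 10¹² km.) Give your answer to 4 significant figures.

695.0 ly

θ = 0.01375″ = 0.01375/206265 = 6.6662 × 10^-8 rad.
d = B/θ = (4.383 × 10^8) / (6.6662 × 10^-8) = 6.5750 × 10^15 km = (6.5750 × 10^15) / (9.461 × 10^12) ly = 694.96 ly.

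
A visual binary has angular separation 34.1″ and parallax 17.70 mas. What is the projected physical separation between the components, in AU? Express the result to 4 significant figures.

d = 1/p = 1/0.01770″ = 56.497 pc.
At distance d (pc), an angle of θ arcsec spans θ·d AU: s = 34.1 × 56.497 = 1926.5 AU.

1927 AU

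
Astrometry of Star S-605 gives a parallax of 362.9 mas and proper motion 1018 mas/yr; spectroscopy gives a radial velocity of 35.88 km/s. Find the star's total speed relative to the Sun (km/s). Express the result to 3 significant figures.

d = 1/p = 1/0.3629″ = 2.7556 pc.
μ = 1018 mas/yr = 1.018 ″/yr.
v_t = 4.740 μ d = 4.740 × 1.018 × 2.7556 = 13.297 km/s.
v = √(v_r² + v_t²) = √(35.88² + 13.297²) = √1464.18 = 38.265 km/s.

38.3 km/s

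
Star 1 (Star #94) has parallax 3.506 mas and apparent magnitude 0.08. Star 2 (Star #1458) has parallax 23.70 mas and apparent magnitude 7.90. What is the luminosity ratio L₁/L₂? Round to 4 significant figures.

d₁ = 1/p₁ = 1/0.003506″ = 285.23 pc; d₂ = 1/p₂ = 1/0.02370″ = 42.194 pc.
M₁ = m₁ − 5 log₁₀ d₁ + 5 = 0.08 − 12.2760 + 5 = -7.1960.
M₂ = 7.90 − 8.1263 + 5 = 4.7737.
L₁/L₂ = 10^(0.4(M₂ − M₁)) = 10^(0.4 × 11.9697) = 10^4.78788 = 61359.

L₁/L₂ = 61360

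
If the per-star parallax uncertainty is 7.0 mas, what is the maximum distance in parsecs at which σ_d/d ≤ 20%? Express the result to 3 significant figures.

σ_d/d = σ_p/p, so the condition is σ_p/p ≤ 0.20, i.e. p ≥ σ_p/0.20.
p_min = 7.0/0.20 = 35 mas = 0.035 arcsec.
d_max = 1/p_min = 1/0.035 = 28.571 pc.

28.6 pc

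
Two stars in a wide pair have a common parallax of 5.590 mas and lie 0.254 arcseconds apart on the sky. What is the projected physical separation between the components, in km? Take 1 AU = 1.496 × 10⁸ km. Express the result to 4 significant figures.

6.798 × 10^9 km

d = 1/p = 1/0.005590″ = 178.89 pc.
At distance d (pc), an angle of θ arcsec spans θ·d AU: s = 0.254 × 178.89 = 45.438 AU.
= 45.438 × 1.496 × 10⁸ km = 6.7975 × 10^9 km.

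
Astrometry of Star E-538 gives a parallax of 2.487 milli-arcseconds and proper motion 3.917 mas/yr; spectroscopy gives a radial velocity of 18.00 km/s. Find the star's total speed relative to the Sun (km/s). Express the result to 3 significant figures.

d = 1/p = 1/0.002487″ = 402.09 pc.
μ = 3.917 mas/yr = 0.003917 ″/yr.
v_t = 4.740 μ d = 4.740 × 0.003917 × 402.09 = 7.4654 km/s.
v = √(v_r² + v_t²) = √(18.00² + 7.4654²) = √379.732 = 19.487 km/s.

19.5 km/s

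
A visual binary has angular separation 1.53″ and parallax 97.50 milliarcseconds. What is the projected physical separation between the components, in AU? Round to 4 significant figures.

d = 1/p = 1/0.09750″ = 10.256 pc.
At distance d (pc), an angle of θ arcsec spans θ·d AU: s = 1.53 × 10.256 = 15.692 AU.

15.69 AU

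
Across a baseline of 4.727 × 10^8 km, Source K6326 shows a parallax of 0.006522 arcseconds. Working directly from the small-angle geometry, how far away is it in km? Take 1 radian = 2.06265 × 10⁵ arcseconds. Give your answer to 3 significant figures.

θ = 0.006522″ = 0.006522/206265 = 3.1620 × 10^-8 rad.
d = B/θ = (4.727 × 10^8) / (3.1620 × 10^-8) = 1.4949 × 10^16 km.

1.49 × 10^16 km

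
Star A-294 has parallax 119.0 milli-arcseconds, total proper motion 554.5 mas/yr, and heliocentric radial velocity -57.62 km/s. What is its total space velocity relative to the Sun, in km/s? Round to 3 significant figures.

d = 1/p = 1/0.1190″ = 8.4034 pc.
μ = 554.5 mas/yr = 0.5545 ″/yr.
v_t = 4.740 μ d = 4.740 × 0.5545 × 8.4034 = 22.087 km/s.
v = √(v_r² + v_t²) = √((-57.62)² + 22.087²) = √3807.9 = 61.708 km/s.

61.7 km/s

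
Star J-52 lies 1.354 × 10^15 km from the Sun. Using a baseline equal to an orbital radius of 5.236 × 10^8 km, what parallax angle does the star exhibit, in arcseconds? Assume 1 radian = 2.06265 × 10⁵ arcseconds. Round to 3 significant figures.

θ ≈ B/d = (5.236 × 10^8) / (1.354 × 10^15) = 3.8671 × 10^-7 rad.
In arcseconds: 3.8671 × 10^-7 × 206265 = 0.079765″.

0.0798 arcsec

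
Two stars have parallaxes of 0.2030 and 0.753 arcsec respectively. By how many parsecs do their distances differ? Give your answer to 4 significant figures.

3.598 pc

d_A = 1/0.2030″ = 4.9261 pc; d_B = 1/0.7530″ = 1.328 pc.
|d_B − d_A| = |1.328 − 4.9261| = 3.5981 pc.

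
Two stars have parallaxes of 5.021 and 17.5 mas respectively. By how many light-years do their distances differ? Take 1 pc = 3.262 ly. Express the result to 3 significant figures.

d_A = 1/0.005021″ = 199.16 pc; d_B = 1/0.01750″ = 57.143 pc.
|d_B − d_A| = |57.143 − 199.16| = 142.02 pc = 142.02 × 3.262 ly = 463.27 ly.

463 ly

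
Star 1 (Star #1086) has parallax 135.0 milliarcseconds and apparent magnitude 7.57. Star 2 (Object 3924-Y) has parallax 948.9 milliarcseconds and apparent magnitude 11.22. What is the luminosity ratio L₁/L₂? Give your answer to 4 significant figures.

d₁ = 1/p₁ = 1/0.1350″ = 7.4074 pc; d₂ = 1/p₂ = 1/0.9489″ = 1.0539 pc.
M₁ = m₁ − 5 log₁₀ d₁ + 5 = 7.57 − 4.3483 + 5 = 8.2217.
M₂ = 11.22 − 0.1140 + 5 = 16.1060.
L₁/L₂ = 10^(0.4(M₂ − M₁)) = 10^(0.4 × 7.8843) = 10^3.15372 = 1424.7.

L₁/L₂ = 1425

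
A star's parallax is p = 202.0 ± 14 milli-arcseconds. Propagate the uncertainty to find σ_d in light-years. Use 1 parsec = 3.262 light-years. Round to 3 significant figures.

d = 1/p, so σ_d = σ_p / p².
σ_d = 0.0140 / (0.2020)² = 0.0140 / 0.040804 = 0.3431 pc = 0.3431 × 3.262 ly = 1.1192 ly.

1.12 ly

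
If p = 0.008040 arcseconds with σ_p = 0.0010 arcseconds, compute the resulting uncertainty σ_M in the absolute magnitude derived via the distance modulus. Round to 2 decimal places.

M = m − 5 log₁₀ d + 5 = m + 5 log₁₀ p + 5, so ∂M/∂p = 5/(p ln 10).
σ_M = (5/ln 10) · (σ_p/p) = 2.1715 × 0.0010/0.008040 = 2.1715 × 0.12438 = 0.27009.

σ_M = 0.27 mag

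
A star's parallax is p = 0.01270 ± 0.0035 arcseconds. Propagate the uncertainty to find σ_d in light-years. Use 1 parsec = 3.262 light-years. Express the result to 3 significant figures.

d = 1/p, so σ_d = σ_p / p².
σ_d = 0.00350 / (0.01270)² = 0.00350 / 0.00016129 = 21.7 pc = 21.7 × 3.262 ly = 70.785 ly.

70.8 ly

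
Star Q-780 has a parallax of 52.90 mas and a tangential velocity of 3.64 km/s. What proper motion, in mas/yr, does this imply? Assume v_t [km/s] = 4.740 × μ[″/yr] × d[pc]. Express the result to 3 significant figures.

d = 1/p = 1/0.05290″ = 18.904 pc.
μ = v_t / (4.74 d) = 3.64 / (4.74 × 18.904) = 3.64 / 89.605 = 0.040623 ″/yr = 40.623 mas/yr.

40.6 mas/yr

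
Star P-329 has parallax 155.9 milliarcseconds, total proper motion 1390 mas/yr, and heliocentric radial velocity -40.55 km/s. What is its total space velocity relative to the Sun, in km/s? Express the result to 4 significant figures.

58.57 km/s

d = 1/p = 1/0.1559″ = 6.4144 pc.
μ = 1390 mas/yr = 1.390 ″/yr.
v_t = 4.740 μ d = 4.740 × 1.390 × 6.4144 = 42.262 km/s.
v = √(v_r² + v_t²) = √((-40.55)² + 42.262²) = √3430.38 = 58.569 km/s.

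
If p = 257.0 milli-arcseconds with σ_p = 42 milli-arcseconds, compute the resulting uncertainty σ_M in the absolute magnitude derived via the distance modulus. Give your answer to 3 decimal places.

M = m − 5 log₁₀ d + 5 = m + 5 log₁₀ p + 5, so ∂M/∂p = 5/(p ln 10).
σ_M = (5/ln 10) · (σ_p/p) = 2.1715 × 42/257.0 = 2.1715 × 0.16342 = 0.35487.

σ_M = 0.355 mag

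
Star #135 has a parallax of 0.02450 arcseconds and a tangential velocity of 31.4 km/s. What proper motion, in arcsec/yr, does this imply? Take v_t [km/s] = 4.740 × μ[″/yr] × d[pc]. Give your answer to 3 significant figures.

d = 1/p = 1/0.02450″ = 40.816 pc.
μ = v_t / (4.74 d) = 31.4 / (4.74 × 40.816) = 31.4 / 193.47 = 0.1623 ″/yr.

0.162 arcsec/yr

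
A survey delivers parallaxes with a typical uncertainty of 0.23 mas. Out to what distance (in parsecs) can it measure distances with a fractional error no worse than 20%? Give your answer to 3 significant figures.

σ_d/d = σ_p/p, so the condition is σ_p/p ≤ 0.20, i.e. p ≥ σ_p/0.20.
p_min = 0.23/0.20 = 1.15 mas = 0.00115 arcsec.
d_max = 1/p_min = 1/0.00115 = 869.57 pc.

870 pc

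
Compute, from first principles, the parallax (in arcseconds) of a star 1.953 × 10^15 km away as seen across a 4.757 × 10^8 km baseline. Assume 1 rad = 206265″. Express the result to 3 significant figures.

0.0502 arcsec

θ ≈ B/d = (4.757 × 10^8) / (1.953 × 10^15) = 2.4357 × 10^-7 rad.
In arcseconds: 2.4357 × 10^-7 × 206265 = 0.05024″.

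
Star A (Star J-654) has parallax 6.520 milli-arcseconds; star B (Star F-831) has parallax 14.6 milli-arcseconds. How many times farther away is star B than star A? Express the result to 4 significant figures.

Since d = 1/p, d_B/d_A = p_A/p_B.
= 6.520 / 14.6 = 0.44658.

0.4466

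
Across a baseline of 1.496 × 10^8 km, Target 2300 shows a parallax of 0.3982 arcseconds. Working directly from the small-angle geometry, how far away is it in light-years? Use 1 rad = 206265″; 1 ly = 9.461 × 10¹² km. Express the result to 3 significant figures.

8.19 ly

θ = 0.3982″ = 0.3982/206265 = 1.9305 × 10^-6 rad.
d = B/θ = (1.496 × 10^8) / (1.9305 × 10^-6) = 7.7493 × 10^13 km = (7.7493 × 10^13) / (9.461 × 10^12) ly = 8.1908 ly.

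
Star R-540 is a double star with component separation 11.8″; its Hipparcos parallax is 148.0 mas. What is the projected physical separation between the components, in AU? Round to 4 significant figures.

79.73 AU

d = 1/p = 1/0.1480″ = 6.7568 pc.
At distance d (pc), an angle of θ arcsec spans θ·d AU: s = 11.8 × 6.7568 = 79.73 AU.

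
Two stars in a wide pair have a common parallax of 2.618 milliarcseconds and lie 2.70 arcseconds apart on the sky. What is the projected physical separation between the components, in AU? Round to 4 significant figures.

d = 1/p = 1/0.002618″ = 381.97 pc.
At distance d (pc), an angle of θ arcsec spans θ·d AU: s = 2.70 × 381.97 = 1031.3 AU.

1031 AU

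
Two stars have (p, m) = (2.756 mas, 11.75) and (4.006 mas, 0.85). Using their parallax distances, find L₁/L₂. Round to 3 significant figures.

L₁/L₂ = 9.22 × 10^-5

d₁ = 1/p₁ = 1/0.002756″ = 362.84 pc; d₂ = 1/p₂ = 1/0.004006″ = 249.63 pc.
M₁ = m₁ − 5 log₁₀ d₁ + 5 = 11.75 − 12.7986 + 5 = 3.9514.
M₂ = 0.85 − 11.9865 + 5 = -6.1365.
L₁/L₂ = 10^(0.4(M₂ − M₁)) = 10^(0.4 × (-10.0879)) = 10^(-4.03516) = 0.000092223.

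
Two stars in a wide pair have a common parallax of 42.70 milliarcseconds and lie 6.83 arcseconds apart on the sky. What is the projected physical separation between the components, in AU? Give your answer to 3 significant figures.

160 AU

d = 1/p = 1/0.04270″ = 23.419 pc.
At distance d (pc), an angle of θ arcsec spans θ·d AU: s = 6.83 × 23.419 = 159.95 AU.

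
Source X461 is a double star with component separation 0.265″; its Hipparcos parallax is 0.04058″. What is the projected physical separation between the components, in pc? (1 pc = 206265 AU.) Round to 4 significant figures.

3.166 × 10^-5 pc

d = 1/p = 1/0.04058″ = 24.643 pc.
At distance d (pc), an angle of θ arcsec spans θ·d AU: s = 0.265 × 24.643 = 6.5304 AU.
= 6.5304 / 206265 = 3.1660 × 10^-5 pc.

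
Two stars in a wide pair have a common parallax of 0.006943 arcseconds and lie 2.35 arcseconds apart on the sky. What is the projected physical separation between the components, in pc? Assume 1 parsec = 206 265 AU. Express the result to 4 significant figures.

d = 1/p = 1/0.006943″ = 144.03 pc.
At distance d (pc), an angle of θ arcsec spans θ·d AU: s = 2.35 × 144.03 = 338.47 AU.
= 338.47 / 206265 = 0.0016409 pc.

0.001641 pc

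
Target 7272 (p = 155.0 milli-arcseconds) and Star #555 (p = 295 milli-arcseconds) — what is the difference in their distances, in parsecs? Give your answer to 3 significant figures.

3.06 pc

d_A = 1/0.1550″ = 6.4516 pc; d_B = 1/0.2950″ = 3.3898 pc.
|d_B − d_A| = |3.3898 − 6.4516| = 3.0618 pc.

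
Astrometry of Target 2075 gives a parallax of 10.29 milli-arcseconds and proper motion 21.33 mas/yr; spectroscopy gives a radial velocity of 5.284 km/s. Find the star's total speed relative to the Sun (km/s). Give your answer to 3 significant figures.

11.2 km/s

d = 1/p = 1/0.01029″ = 97.182 pc.
μ = 21.33 mas/yr = 0.02133 ″/yr.
v_t = 4.740 μ d = 4.740 × 0.02133 × 97.182 = 9.8255 km/s.
v = √(v_r² + v_t²) = √(5.284² + 9.8255²) = √124.461 = 11.156 km/s.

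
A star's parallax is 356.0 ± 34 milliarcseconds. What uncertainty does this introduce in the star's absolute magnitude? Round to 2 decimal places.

M = m − 5 log₁₀ d + 5 = m + 5 log₁₀ p + 5, so ∂M/∂p = 5/(p ln 10).
σ_M = (5/ln 10) · (σ_p/p) = 2.1715 × 34/356.0 = 2.1715 × 0.095506 = 0.20739.

σ_M = 0.21 mag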